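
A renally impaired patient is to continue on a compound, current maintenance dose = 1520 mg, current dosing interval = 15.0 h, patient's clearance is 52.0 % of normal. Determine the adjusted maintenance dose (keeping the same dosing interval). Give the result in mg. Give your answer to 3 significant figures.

790 mg

To keep the same average steady-state level, dosing rate must scale with clearance.
CL ratio = 52.0 / 100 = 0.5200
New dose (same interval) = 1520 × 0.5200 = 790.4 mg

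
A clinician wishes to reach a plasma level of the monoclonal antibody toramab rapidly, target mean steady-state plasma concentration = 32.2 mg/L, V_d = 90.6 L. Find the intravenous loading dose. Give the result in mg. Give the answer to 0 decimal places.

LD = Css × Vd = 32.2 × 90.6 = 2917 mg

2917 mg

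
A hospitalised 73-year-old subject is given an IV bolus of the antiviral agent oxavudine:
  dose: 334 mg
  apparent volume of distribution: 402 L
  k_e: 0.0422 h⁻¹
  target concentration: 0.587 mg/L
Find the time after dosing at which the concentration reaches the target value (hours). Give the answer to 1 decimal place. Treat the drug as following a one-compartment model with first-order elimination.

8.2 h

C₀ = Dose / Vd = 334.0 / 402 = 0.8308 mg/L
t = ln(C₀ / C) / k = ln(0.8308 / 0.587) / 0.04220
  = ln(1.415) / 0.04220 = 0.3471 / 0.04220 = 8.225 h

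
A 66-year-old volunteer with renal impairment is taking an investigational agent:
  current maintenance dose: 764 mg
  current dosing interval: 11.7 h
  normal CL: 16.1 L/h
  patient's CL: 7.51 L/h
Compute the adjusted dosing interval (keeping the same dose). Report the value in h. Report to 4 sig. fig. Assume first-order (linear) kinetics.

25.08 h

To keep the same average steady-state level, dosing rate must scale with clearance.
CL ratio = 7.51 / 16.1 = 0.4665
New interval (same dose) = 11.7 / 0.4665 = 25.08 h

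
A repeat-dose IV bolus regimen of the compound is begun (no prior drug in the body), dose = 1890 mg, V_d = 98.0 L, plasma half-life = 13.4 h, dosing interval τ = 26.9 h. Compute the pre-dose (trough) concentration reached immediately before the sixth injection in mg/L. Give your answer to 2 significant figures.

6.4 mg/L

C₀ per dose = Dose / Vd = 1890 / 98.0 = 19.29 mg/L
k = ln2 / t½ = 0.693147 / 13.4 = 0.05173 h⁻¹
Fraction remaining after one interval: r = e^(−kτ) = e^(−0.05173 × 26.9) = 0.2487
Before dose 6, 5 doses have been given (aged 1τ, 2τ, 3τ, 4τ, 5τ).
C_trough = C₀ × (r + r² + … + r^5) = C₀ × r(1−r^5)/(1−r)
        = 19.29 × 0.2487 × (1 − 0.0009514) / (1 − 0.2487) = 6.379 mg/L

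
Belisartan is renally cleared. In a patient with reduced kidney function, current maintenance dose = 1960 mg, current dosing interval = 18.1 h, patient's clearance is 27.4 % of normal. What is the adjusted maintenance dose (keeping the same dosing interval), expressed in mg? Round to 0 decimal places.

537 mg

To keep the same average steady-state level, dosing rate must scale with clearance.
CL ratio = 27.4 / 100 = 0.2740
New dose (same interval) = 1960 × 0.2740 = 537.0 mg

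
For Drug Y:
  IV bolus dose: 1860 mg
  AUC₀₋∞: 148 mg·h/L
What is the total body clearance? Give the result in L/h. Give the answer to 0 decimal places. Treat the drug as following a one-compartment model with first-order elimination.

CL = Dose / AUC = 1860 / 148 = 12.57 L/h

13 L/h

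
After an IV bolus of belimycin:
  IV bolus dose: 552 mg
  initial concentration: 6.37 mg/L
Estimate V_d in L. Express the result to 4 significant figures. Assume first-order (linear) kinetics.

Vd = Dose / C₀ = 552.0 / 6.37 = 86.66 L

86.66 L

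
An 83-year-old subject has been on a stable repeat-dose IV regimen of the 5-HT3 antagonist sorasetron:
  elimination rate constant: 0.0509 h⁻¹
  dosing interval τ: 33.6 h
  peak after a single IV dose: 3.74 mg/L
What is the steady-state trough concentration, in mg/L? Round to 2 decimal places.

0.83 mg/L

e^(−kτ) = e^(−0.05090 × 33.6) = 0.1808
Accumulation ratio R = 1 / (1 − e^(−kτ)) = 1 / (1 − 0.1808) = 1.221
Steady-state trough = C₀ × R × e^(−kτ) = 3.74 × 1.221 × 0.1808 = 0.8256 mg/L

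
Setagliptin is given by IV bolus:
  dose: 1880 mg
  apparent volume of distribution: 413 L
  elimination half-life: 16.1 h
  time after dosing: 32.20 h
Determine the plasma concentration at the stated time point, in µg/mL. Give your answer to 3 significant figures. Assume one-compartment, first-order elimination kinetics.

C₀ = Dose / Vd = 1880 / 413 = 4.552 mg/L
k = ln2 / t½ = 0.693147 / 16.1 = 0.04305 h⁻¹
t / t½ = 32.20 / 16.1 = 2 half-lives
C = C₀ × (1/2)^2 = 4.552 × 0.2500 = 1.138 mg/L
(1.138 mg/L = 1.138 µg/mL)

1.14 µg/mL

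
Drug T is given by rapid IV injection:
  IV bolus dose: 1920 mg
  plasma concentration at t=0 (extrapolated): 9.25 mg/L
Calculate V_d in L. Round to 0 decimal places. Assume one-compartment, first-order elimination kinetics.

208 L

Vd = Dose / C₀ = 1920 / 9.25 = 207.6 L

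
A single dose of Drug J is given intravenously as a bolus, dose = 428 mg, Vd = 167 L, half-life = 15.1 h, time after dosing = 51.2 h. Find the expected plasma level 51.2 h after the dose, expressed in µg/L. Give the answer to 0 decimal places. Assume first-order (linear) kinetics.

C₀ = Dose / Vd = 428.0 / 167 = 2.563 mg/L
k = ln2 / t½ = 0.693147 / 15.1 = 0.04590 h⁻¹
C = C₀ · e^(−k·t) = 2.563 × e^(−0.04590 × 51.2)
  = 2.563 × 0.09536 = 0.2444 mg/L
Convert: 0.2444 mg/L × 1000 = 244.4 µg/L

244 µg/L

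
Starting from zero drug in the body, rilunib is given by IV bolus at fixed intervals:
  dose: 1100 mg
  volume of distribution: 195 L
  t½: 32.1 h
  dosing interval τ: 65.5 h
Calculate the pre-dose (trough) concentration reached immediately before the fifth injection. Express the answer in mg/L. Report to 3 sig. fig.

1.81 mg/L

C₀ per dose = Dose / Vd = 1100 / 195 = 5.641 mg/L
k = ln2 / t½ = 0.693147 / 32.1 = 0.02159 h⁻¹
Fraction remaining after one interval: r = e^(−kτ) = e^(−0.02159 × 65.5) = 0.2431
Before dose 5, 4 doses have been given (aged 1τ, 2τ, 3τ, 4τ).
C_trough = C₀ × (r + r² + … + r^4) = C₀ × r(1−r^4)/(1−r)
        = 5.641 × 0.2431 × (1 − 0.003493) / (1 − 0.2431) = 1.805 mg/L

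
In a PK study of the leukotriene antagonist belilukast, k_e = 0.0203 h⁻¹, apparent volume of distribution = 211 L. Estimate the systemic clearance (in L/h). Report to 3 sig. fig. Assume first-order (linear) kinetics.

4.28 L/h

CL = k × Vd = 0.0203 × 211 = 4.283 L/h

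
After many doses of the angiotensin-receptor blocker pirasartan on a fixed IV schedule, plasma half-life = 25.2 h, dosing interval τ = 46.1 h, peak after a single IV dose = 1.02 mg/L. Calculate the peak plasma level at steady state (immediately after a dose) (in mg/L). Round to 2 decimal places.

k = ln2 / t½ = 0.693147 / 25.2 = 0.02751 h⁻¹
e^(−kτ) = e^(−0.02751 × 46.1) = 0.2813
Accumulation ratio R = 1 / (1 − e^(−kτ)) = 1 / (1 − 0.2813) = 1.391
Steady-state peak = C₀ × R = 1.02 × 1.391 = 1.419 mg/L

1.42 mg/L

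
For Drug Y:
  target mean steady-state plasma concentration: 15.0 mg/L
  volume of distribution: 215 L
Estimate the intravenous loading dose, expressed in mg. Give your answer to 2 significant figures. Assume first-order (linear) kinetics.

3200 mg

LD = Css × Vd = 15.0 × 215 = 3225 mg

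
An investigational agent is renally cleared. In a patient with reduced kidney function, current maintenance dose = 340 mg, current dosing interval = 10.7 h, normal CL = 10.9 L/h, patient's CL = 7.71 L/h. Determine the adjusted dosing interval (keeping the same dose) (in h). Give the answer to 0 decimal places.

15 h

To keep the same average steady-state level, dosing rate must scale with clearance.
CL ratio = 7.71 / 10.9 = 0.7073
New interval (same dose) = 10.7 / 0.7073 = 15.13 h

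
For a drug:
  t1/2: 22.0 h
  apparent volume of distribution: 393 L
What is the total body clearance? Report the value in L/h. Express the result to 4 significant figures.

k = ln2 / t½ = 0.693147 / 22.0 = 0.03151 h⁻¹
CL = k × Vd = 0.03151 × 393 = 12.38 L/h

12.38 L/h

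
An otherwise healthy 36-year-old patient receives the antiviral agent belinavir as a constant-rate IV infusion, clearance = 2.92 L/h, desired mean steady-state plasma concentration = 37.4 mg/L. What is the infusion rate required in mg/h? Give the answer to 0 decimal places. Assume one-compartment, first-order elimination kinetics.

At steady state, infusion rate R₀ = Css × CL = 37.4 × 2.920 = 109.2 mg/h

109 mg/h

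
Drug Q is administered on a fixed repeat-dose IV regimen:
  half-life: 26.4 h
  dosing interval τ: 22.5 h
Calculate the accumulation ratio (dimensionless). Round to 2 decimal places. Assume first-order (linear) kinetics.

2.24

k = ln2 / t½ = 0.693147 / 26.4 = 0.02626 h⁻¹
e^(−kτ) = e^(−0.02626 × 22.5) = 0.5539
Accumulation ratio R = 1 / (1 − e^(−kτ)) = 1 / (1 − 0.5539) = 2.242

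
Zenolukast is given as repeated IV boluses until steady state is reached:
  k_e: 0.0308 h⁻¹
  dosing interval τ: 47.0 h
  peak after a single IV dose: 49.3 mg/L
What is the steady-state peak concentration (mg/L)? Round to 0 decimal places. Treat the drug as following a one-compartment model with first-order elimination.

e^(−kτ) = e^(−0.03080 × 47.0) = 0.2351
Accumulation ratio R = 1 / (1 − e^(−kτ)) = 1 / (1 − 0.2351) = 1.307
Steady-state peak = C₀ × R = 49.3 × 1.307 = 64.44 mg/L

64 mg/L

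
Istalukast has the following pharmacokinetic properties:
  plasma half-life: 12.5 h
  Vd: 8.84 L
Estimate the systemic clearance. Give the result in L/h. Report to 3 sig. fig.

k = ln2 / t½ = 0.693147 / 12.5 = 0.05545 h⁻¹
CL = k × Vd = 0.05545 × 8.84 = 0.4902 L/h

0.490 L/h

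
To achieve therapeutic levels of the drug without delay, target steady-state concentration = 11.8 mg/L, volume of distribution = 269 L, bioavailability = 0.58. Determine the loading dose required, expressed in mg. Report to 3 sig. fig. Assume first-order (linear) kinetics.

5470 mg

LD = Css × Vd / F = 11.8 × 269 / 0.58 = 5473 mg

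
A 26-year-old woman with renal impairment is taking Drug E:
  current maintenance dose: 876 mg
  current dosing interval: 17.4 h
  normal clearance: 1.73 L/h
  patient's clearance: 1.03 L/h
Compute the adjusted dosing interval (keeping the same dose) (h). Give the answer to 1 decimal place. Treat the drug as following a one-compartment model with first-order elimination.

29.2 h

To keep the same average steady-state level, dosing rate must scale with clearance.
CL ratio = 1.03 / 1.73 = 0.5954
New interval (same dose) = 17.4 / 0.5954 = 29.22 h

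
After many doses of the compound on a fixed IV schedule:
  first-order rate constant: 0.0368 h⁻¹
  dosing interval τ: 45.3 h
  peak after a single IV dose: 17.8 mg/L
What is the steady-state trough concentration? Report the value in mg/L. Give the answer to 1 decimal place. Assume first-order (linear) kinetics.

4.1 mg/L

e^(−kτ) = e^(−0.03680 × 45.3) = 0.1888
Accumulation ratio R = 1 / (1 − e^(−kτ)) = 1 / (1 − 0.1888) = 1.233
Steady-state trough = C₀ × R × e^(−kτ) = 17.8 × 1.233 × 0.1888 = 4.144 mg/L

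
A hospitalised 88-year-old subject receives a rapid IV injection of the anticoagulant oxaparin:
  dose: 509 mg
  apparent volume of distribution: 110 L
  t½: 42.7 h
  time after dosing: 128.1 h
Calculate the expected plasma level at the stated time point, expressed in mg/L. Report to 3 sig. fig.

0.578 mg/L

C₀ = Dose / Vd = 509.0 / 110 = 4.627 mg/L
k = ln2 / t½ = 0.693147 / 42.7 = 0.01623 h⁻¹
t / t½ = 128.1 / 42.7 = 3 half-lives
C = C₀ × (1/2)^3 = 4.627 × 0.1250 = 0.5784 mg/L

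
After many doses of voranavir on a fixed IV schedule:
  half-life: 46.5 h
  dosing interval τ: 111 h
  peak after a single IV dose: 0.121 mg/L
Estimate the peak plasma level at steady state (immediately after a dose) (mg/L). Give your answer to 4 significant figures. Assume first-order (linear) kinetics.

k = ln2 / t½ = 0.693147 / 46.5 = 0.01491 h⁻¹
e^(−kτ) = e^(−0.01491 × 111) = 0.1911
Accumulation ratio R = 1 / (1 − e^(−kτ)) = 1 / (1 − 0.1911) = 1.236
Steady-state peak = C₀ × R = 0.121 × 1.236 = 0.1496 mg/L

0.1496 mg/L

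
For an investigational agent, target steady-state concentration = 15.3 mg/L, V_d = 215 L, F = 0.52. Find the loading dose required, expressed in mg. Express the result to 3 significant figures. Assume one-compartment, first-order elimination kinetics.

LD = Css × Vd / F = 15.3 × 215 / 0.52 = 6326 mg

6330 mg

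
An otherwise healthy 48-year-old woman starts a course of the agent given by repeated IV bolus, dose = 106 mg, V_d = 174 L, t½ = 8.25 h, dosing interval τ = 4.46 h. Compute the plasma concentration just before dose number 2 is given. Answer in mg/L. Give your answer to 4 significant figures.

0.4188 mg/L

C₀ per dose = Dose / Vd = 106 / 174 = 0.6092 mg/L
k = ln2 / t½ = 0.693147 / 8.25 = 0.08402 h⁻¹
Fraction remaining after one interval: r = e^(−kτ) = e^(−0.08402 × 4.46) = 0.6875
Before dose 2, 1 dose has been given (aged 1τ).
C_trough = C₀ × r = 0.6092 × 0.6875 = 0.4188 mg/L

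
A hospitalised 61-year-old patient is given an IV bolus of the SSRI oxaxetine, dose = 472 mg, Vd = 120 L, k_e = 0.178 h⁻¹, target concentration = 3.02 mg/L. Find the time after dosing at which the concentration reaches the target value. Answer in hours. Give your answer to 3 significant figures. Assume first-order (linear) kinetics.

C₀ = Dose / Vd = 472.0 / 120 = 3.933 mg/L
t = ln(C₀ / C) / k = ln(3.933 / 3.02) / 0.1780
  = ln(1.302) / 0.1780 = 0.2639 / 0.1780 = 1.483 h

1.48 h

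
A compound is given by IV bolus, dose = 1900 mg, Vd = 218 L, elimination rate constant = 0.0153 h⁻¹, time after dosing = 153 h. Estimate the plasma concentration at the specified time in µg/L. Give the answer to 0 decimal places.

839 µg/L

C₀ = Dose / Vd = 1900 / 218 = 8.716 mg/L
C = C₀ · e^(−k·t) = 8.716 × e^(−0.01530 × 153)
  = 8.716 × 0.09624 = 0.8388 mg/L
Convert: 0.8388 mg/L × 1000 = 838.8 µg/L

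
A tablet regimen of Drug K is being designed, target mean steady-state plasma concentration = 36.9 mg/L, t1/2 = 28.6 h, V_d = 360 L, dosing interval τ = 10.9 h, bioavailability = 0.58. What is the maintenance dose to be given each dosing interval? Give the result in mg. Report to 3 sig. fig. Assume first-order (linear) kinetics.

6050 mg

k = ln2 / t½ = 0.693147 / 28.6 = 0.02424 h⁻¹
CL = k × Vd = 0.02424 × 360 = 8.726 L/h
At steady state, F × (Dose/τ) = Css × CL.
Dose = Css × CL × τ / F = 36.9 × 8.726 × 10.9 / 0.58 = 6051 mg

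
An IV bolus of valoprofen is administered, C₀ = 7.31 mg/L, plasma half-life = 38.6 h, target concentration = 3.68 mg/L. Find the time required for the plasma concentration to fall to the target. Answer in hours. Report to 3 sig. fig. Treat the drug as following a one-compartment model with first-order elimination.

k = ln2 / t½ = 0.693147 / 38.6 = 0.01796 h⁻¹
t = ln(C₀ / C) / k = ln(7.310 / 3.68) / 0.01796
  = ln(1.986) / 0.01796 = 0.6861 / 0.01796 = 38.20 h

38.2 h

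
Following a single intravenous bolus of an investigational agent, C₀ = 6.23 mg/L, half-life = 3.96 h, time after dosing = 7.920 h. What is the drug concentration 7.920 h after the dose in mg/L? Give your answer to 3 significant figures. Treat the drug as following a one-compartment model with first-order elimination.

1.56 mg/L

k = ln2 / t½ = 0.693147 / 3.96 = 0.1750 h⁻¹
t / t½ = 7.920 / 3.96 = 2 half-lives
C = C₀ × (1/2)^2 = 6.230 × 0.2500 = 1.558 mg/L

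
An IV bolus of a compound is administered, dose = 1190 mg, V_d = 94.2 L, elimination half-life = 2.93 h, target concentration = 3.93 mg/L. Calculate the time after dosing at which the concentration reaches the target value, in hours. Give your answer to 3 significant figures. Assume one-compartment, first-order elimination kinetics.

4.94 h

C₀ = Dose / Vd = 1190 / 94.2 = 12.63 mg/L
k = ln2 / t½ = 0.693147 / 2.93 = 0.2366 h⁻¹
t = ln(C₀ / C) / k = ln(12.63 / 3.93) / 0.2366
  = ln(3.214) / 0.2366 = 1.168 / 0.2366 = 4.937 h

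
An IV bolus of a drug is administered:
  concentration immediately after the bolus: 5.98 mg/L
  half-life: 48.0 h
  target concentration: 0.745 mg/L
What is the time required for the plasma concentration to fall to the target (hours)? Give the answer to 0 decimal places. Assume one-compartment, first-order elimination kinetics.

144 h

k = ln2 / t½ = 0.693147 / 48.0 = 0.01444 h⁻¹
t = ln(C₀ / C) / k = ln(5.980 / 0.745) / 0.01444
  = ln(8.027) / 0.01444 = 2.083 / 0.01444 = 144.3 h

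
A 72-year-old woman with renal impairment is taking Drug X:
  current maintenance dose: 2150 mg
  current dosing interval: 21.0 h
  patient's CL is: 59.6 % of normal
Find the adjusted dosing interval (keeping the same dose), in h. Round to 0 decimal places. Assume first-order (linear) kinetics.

35 h

To keep the same average steady-state level, dosing rate must scale with clearance.
CL ratio = 59.6 / 100 = 0.5960
New interval (same dose) = 21.0 / 0.5960 = 35.23 h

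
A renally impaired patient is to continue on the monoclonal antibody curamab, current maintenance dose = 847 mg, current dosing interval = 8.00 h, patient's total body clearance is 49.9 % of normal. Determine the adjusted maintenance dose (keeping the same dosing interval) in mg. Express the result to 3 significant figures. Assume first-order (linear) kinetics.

423 mg

To keep the same average steady-state level, dosing rate must scale with clearance.
CL ratio = 49.9 / 100 = 0.4990
New dose (same interval) = 847 × 0.4990 = 422.7 mg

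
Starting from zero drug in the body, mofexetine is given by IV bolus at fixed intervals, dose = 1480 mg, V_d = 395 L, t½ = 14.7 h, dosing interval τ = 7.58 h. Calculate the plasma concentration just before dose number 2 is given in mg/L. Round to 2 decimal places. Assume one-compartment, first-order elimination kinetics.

C₀ per dose = Dose / Vd = 1480 / 395 = 3.747 mg/L
k = ln2 / t½ = 0.693147 / 14.7 = 0.04715 h⁻¹
Fraction remaining after one interval: r = e^(−kτ) = e^(−0.04715 × 7.58) = 0.6995
Before dose 2, 1 dose has been given (aged 1τ).
C_trough = C₀ × r = 3.747 × 0.6995 = 2.621 mg/L

2.62 mg/L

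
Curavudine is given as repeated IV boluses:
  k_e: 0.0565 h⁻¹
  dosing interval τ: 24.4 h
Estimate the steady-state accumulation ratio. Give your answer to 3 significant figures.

e^(−kτ) = e^(−0.05650 × 24.4) = 0.2519
Accumulation ratio R = 1 / (1 − e^(−kτ)) = 1 / (1 − 0.2519) = 1.337

1.34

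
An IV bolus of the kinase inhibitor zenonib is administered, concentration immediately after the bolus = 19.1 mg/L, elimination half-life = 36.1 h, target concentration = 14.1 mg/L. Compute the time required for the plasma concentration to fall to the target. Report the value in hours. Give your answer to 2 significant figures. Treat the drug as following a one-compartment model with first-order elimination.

k = ln2 / t½ = 0.693147 / 36.1 = 0.01920 h⁻¹
t = ln(C₀ / C) / k = ln(19.10 / 14.1) / 0.01920
  = ln(1.355) / 0.01920 = 0.3038 / 0.01920 = 15.82 h

16 h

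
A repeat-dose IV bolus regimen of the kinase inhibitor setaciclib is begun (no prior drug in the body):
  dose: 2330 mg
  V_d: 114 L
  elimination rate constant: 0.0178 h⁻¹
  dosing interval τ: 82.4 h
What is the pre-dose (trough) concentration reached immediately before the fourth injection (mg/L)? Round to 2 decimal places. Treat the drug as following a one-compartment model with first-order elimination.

C₀ per dose = Dose / Vd = 2330 / 114 = 20.44 mg/L
Fraction remaining after one interval: r = e^(−kτ) = e^(−0.01780 × 82.4) = 0.2307
Before dose 4, 3 doses have been given (aged 1τ, 2τ, 3τ).
C_trough = C₀ × (r + r² + … + r^3) = C₀ × r(1−r^3)/(1−r)
        = 20.44 × 0.2307 × (1 − 0.01228) / (1 − 0.2307) = 6.054 mg/L

6.05 mg/L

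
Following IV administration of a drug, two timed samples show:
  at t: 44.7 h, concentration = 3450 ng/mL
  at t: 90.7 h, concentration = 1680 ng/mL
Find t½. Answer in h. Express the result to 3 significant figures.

44.3 h

k = ln(C₁/C₂) / (t₂ − t₁) = ln(3450/1680) / (90.7 − 44.7)
  = 0.7196 / 46.00 = 0.01564 h⁻¹
t½ = ln2 / k = 0.693147 / 0.01564 = 44.32 h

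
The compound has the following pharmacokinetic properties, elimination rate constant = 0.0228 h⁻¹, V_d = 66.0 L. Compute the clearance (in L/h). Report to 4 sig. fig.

1.505 L/h

CL = k × Vd = 0.0228 × 66.0 = 1.505 L/h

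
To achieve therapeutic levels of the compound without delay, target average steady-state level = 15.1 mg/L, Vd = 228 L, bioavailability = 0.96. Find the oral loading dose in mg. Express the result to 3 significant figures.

3590 mg

LD = Css × Vd / F = 15.1 × 228 / 0.96 = 3586 mg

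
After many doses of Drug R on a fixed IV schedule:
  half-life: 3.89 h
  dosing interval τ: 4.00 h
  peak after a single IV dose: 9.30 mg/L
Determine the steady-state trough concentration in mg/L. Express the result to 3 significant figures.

8.95 mg/L

k = ln2 / t½ = 0.693147 / 3.89 = 0.1782 h⁻¹
e^(−kτ) = e^(−0.1782 × 4.00) = 0.4903
Accumulation ratio R = 1 / (1 − e^(−kτ)) = 1 / (1 − 0.4903) = 1.962
Steady-state trough = C₀ × R × e^(−kτ) = 9.30 × 1.962 × 0.4903 = 8.946 mg/L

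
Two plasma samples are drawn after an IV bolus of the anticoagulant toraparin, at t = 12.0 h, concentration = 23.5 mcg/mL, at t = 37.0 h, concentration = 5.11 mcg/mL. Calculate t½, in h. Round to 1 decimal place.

k = ln(C₁/C₂) / (t₂ − t₁) = ln(23.5/5.11) / (37.0 − 12.0)
  = 1.526 / 25.00 = 0.06104 h⁻¹
t½ = ln2 / k = 0.693147 / 0.06104 = 11.36 h

11.4 h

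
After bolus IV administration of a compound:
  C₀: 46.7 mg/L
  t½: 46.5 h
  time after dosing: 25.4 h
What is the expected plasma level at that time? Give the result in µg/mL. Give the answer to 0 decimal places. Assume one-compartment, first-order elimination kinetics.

k = ln2 / t½ = 0.693147 / 46.5 = 0.01491 h⁻¹
C = C₀ · e^(−k·t) = 46.70 × e^(−0.01491 × 25.4)
  = 46.70 × 0.6847 = 31.98 mg/L
(31.98 mg/L = 31.98 µg/mL)

32 µg/mL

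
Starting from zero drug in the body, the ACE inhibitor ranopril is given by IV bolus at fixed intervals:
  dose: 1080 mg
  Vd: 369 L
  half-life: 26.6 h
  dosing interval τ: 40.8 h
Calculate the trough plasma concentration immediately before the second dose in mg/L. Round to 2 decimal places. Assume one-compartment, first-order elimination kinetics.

1.01 mg/L

C₀ per dose = Dose / Vd = 1080 / 369 = 2.927 mg/L
k = ln2 / t½ = 0.693147 / 26.6 = 0.02606 h⁻¹
Fraction remaining after one interval: r = e^(−kτ) = e^(−0.02606 × 40.8) = 0.3453
Before dose 2, 1 dose has been given (aged 1τ).
C_trough = C₀ × r = 2.927 × 0.3453 = 1.011 mg/L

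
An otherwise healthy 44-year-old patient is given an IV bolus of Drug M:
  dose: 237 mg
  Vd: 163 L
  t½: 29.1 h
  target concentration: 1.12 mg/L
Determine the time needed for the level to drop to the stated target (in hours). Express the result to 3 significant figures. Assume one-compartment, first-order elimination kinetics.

11.0 h

C₀ = Dose / Vd = 237.0 / 163 = 1.454 mg/L
k = ln2 / t½ = 0.693147 / 29.1 = 0.02382 h⁻¹
t = ln(C₀ / C) / k = ln(1.454 / 1.12) / 0.02382
  = ln(1.298) / 0.02382 = 0.2608 / 0.02382 = 10.95 h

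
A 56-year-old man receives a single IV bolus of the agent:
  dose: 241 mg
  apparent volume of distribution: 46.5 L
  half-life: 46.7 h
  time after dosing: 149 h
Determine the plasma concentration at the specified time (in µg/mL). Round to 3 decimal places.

0.568 µg/mL

C₀ = Dose / Vd = 241.0 / 46.5 = 5.183 mg/L
k = ln2 / t½ = 0.693147 / 46.7 = 0.01484 h⁻¹
C = C₀ · e^(−k·t) = 5.183 × e^(−0.01484 × 149)
  = 5.183 × 0.1096 = 0.5681 mg/L
(0.5681 mg/L = 0.5681 µg/mL)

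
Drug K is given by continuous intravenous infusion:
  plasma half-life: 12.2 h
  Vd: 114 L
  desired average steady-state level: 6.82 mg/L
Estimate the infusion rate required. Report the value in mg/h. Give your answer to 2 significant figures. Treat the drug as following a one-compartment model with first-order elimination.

44 mg/h

k = ln2 / t½ = 0.693147 / 12.2 = 0.05682 h⁻¹
CL = k × Vd = 0.05682 × 114 = 6.477 L/h
At steady state, infusion rate R₀ = Css × CL = 6.82 × 6.477 = 44.17 mg/h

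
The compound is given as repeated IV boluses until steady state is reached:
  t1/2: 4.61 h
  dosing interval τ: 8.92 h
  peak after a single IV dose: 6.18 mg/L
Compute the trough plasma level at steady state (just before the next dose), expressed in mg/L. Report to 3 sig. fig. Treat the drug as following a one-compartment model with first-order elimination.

2.19 mg/L

k = ln2 / t½ = 0.693147 / 4.61 = 0.1504 h⁻¹
e^(−kτ) = e^(−0.1504 × 8.92) = 0.2614
Accumulation ratio R = 1 / (1 − e^(−kτ)) = 1 / (1 − 0.2614) = 1.354
Steady-state trough = C₀ × R × e^(−kτ) = 6.18 × 1.354 × 0.2614 = 2.187 mg/L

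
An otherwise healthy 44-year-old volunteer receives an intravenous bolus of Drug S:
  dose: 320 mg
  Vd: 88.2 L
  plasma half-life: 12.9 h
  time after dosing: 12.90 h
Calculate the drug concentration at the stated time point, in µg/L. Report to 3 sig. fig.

1810 µg/L

C₀ = Dose / Vd = 320.0 / 88.2 = 3.628 mg/L
k = ln2 / t½ = 0.693147 / 12.9 = 0.05373 h⁻¹
t / t½ = 12.90 / 12.9 = 1 half-lives
C = C₀ × (1/2)^1 = 3.628 × 0.5000 = 1.814 mg/L
Convert: 1.814 mg/L × 1000 = 1814 µg/L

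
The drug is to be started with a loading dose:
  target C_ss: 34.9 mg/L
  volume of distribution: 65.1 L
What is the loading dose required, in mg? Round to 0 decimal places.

LD = Css × Vd = 34.9 × 65.1 = 2272 mg

2272 mg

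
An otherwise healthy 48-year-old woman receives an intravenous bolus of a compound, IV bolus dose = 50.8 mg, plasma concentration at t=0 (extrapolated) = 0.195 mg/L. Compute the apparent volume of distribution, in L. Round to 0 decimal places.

Vd = Dose / C₀ = 50.80 / 0.195 = 260.5 L

261 L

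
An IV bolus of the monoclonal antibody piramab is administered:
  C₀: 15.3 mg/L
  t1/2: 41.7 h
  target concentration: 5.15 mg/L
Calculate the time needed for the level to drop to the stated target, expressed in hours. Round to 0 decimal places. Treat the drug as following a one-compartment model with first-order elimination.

k = ln2 / t½ = 0.693147 / 41.7 = 0.01662 h⁻¹
t = ln(C₀ / C) / k = ln(15.30 / 5.15) / 0.01662
  = ln(2.971) / 0.01662 = 1.089 / 0.01662 = 65.52 h

66 h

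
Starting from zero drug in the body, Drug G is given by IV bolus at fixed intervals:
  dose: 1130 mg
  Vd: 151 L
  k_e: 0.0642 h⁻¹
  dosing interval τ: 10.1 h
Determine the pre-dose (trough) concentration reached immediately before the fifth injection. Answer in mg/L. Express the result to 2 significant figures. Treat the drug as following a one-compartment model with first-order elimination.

7.6 mg/L

C₀ per dose = Dose / Vd = 1130 / 151 = 7.483 mg/L
Fraction remaining after one interval: r = e^(−kτ) = e^(−0.06420 × 10.1) = 0.5229
Before dose 5, 4 doses have been given (aged 1τ, 2τ, 3τ, 4τ).
C_trough = C₀ × (r + r² + … + r^4) = C₀ × r(1−r^4)/(1−r)
        = 7.483 × 0.5229 × (1 − 0.07476) / (1 − 0.5229) = 7.588 mg/L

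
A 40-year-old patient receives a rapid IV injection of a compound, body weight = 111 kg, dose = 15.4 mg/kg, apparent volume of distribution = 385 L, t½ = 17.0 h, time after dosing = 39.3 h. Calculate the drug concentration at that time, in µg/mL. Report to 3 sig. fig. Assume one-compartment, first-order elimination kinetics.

0.894 µg/mL

Total dose = 15.4 × 111 = 1709 mg
C₀ = Dose / Vd = 1709 / 385 = 4.439 mg/L
k = ln2 / t½ = 0.693147 / 17.0 = 0.04077 h⁻¹
C = C₀ · e^(−k·t) = 4.439 × e^(−0.04077 × 39.3)
  = 4.439 × 0.2014 = 0.8940 mg/L
(0.8940 mg/L = 0.8940 µg/mL)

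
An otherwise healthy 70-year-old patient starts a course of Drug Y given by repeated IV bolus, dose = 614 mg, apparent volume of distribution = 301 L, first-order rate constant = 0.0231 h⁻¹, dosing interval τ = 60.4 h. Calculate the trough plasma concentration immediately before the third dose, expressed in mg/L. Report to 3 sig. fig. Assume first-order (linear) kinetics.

0.631 mg/L

C₀ per dose = Dose / Vd = 614 / 301 = 2.040 mg/L
Fraction remaining after one interval: r = e^(−kτ) = e^(−0.02310 × 60.4) = 0.2478
Before dose 3, 2 doses have been given (aged 1τ, 2τ).
C_trough = C₀ × (r + r²) = 2.040 × (0.2478 + 0.06140) = 0.6308 mg/L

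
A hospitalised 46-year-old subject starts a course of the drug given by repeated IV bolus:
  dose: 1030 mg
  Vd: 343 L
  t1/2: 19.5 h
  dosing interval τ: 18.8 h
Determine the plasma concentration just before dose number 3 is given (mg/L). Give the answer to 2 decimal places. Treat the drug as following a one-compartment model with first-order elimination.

C₀ per dose = Dose / Vd = 1030 / 343 = 3.003 mg/L
k = ln2 / t½ = 0.693147 / 19.5 = 0.03555 h⁻¹
Fraction remaining after one interval: r = e^(−kτ) = e^(−0.03555 × 18.8) = 0.5126
Before dose 3, 2 doses have been given (aged 1τ, 2τ).
C_trough = C₀ × (r + r²) = 3.003 × (0.5126 + 0.2628) = 2.329 mg/L

2.33 mg/L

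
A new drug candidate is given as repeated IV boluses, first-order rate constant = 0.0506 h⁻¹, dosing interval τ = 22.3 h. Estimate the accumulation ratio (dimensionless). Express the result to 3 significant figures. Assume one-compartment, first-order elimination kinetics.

e^(−kτ) = e^(−0.05060 × 22.3) = 0.3236
Accumulation ratio R = 1 / (1 − e^(−kτ)) = 1 / (1 − 0.3236) = 1.478

1.48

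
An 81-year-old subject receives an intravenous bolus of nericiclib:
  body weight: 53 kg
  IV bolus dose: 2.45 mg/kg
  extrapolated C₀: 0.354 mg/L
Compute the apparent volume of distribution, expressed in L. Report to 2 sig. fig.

Dose = 2.45 × 53 = 129.9 mg
Vd = Dose / C₀ = 129.9 / 0.354 = 366.9 L

370 L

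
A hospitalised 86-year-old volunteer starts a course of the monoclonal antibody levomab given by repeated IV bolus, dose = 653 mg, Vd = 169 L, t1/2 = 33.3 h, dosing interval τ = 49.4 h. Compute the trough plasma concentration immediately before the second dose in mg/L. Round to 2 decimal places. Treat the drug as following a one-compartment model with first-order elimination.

1.38 mg/L

C₀ per dose = Dose / Vd = 653 / 169 = 3.864 mg/L
k = ln2 / t½ = 0.693147 / 33.3 = 0.02082 h⁻¹
Fraction remaining after one interval: r = e^(−kτ) = e^(−0.02082 × 49.4) = 0.3575
Before dose 2, 1 dose has been given (aged 1τ).
C_trough = C₀ × r = 3.864 × 0.3575 = 1.381 mg/L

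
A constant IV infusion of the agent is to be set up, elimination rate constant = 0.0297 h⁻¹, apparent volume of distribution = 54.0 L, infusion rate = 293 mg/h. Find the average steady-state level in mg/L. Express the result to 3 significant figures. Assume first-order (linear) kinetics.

CL = k × Vd = 0.02970 × 54.0 = 1.604 L/h
At steady state Css = R₀ / CL = 293 / 1.604 = 182.7 mg/L

183 mg/L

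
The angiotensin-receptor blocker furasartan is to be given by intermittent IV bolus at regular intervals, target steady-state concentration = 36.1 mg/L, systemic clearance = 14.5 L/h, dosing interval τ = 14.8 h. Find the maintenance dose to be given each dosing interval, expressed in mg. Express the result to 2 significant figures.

At steady state, Dose/τ = Css × CL.
Dose = Css × CL × τ = 36.1 × 14.50 × 14.8 = 7747 mg

7700 mg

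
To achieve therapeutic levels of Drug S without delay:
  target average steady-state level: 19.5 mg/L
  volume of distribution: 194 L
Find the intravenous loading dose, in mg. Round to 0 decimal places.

3783 mg

LD = Css × Vd = 19.5 × 194 = 3783 mg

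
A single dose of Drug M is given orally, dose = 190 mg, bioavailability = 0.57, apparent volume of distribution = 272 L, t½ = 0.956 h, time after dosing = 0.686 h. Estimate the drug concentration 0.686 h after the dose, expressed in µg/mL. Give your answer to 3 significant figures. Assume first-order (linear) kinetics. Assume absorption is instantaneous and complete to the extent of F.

Amount reaching circulation = F × Dose = 0.57 × 190.0 = 108.3 mg
C₀ = F·Dose / Vd = 108.3 / 272 = 0.3982 mg/L
k = ln2 / t½ = 0.693147 / 0.956 = 0.7250 h⁻¹
C = C₀ · e^(−k·t) = 0.3982 × e^(−0.7250 × 0.686)
  = 0.3982 × 0.6081 = 0.2421 mg/L
(0.2421 mg/L = 0.2421 µg/mL)

0.242 µg/mL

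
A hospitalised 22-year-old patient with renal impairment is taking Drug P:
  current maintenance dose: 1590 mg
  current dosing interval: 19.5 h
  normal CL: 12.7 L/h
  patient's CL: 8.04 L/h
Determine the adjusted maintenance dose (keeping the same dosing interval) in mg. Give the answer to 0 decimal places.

1007 mg

To keep the same average steady-state level, dosing rate must scale with clearance.
CL ratio = 8.04 / 12.7 = 0.6331
New dose (same interval) = 1590 × 0.6331 = 1007 mg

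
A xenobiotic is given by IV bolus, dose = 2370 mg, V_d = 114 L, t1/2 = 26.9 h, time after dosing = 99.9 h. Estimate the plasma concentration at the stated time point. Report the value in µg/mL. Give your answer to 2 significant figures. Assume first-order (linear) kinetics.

C₀ = Dose / Vd = 2370 / 114 = 20.79 mg/L
k = ln2 / t½ = 0.693147 / 26.9 = 0.02577 h⁻¹
C = C₀ · e^(−k·t) = 20.79 × e^(−0.02577 × 99.9)
  = 20.79 × 0.07620 = 1.584 mg/L
(1.584 mg/L = 1.584 µg/mL)

1.6 µg/mL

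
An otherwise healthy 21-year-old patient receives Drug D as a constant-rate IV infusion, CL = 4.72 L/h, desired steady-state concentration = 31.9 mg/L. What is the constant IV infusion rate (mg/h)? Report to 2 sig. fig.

150 mg/h

At steady state, infusion rate R₀ = Css × CL = 31.9 × 4.720 = 150.6 mg/h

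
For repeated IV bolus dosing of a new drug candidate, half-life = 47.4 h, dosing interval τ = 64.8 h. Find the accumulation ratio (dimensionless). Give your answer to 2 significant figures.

1.6

k = ln2 / t½ = 0.693147 / 47.4 = 0.01462 h⁻¹
e^(−kτ) = e^(−0.01462 × 64.8) = 0.3878
Accumulation ratio R = 1 / (1 − e^(−kτ)) = 1 / (1 − 0.3878) = 1.633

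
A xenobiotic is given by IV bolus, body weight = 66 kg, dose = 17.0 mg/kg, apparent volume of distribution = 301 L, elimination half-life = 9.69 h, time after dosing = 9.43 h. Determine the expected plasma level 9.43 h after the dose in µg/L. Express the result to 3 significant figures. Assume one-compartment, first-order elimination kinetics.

1900 µg/L

Total dose = 17.0 × 66 = 1122 mg
C₀ = Dose / Vd = 1122 / 301 = 3.728 mg/L
k = ln2 / t½ = 0.693147 / 9.69 = 0.07153 h⁻¹
C = C₀ · e^(−k·t) = 3.728 × e^(−0.07153 × 9.43)
  = 3.728 × 0.5094 = 1.899 mg/L
Convert: 1.899 mg/L × 1000 = 1899 µg/L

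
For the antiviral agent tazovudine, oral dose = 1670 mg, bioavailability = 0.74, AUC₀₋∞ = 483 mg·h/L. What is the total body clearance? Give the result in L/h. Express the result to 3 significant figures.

2.56 L/h

CL = F·Dose / AUC = 0.74 × 1670 / 483 = 2.559 L/h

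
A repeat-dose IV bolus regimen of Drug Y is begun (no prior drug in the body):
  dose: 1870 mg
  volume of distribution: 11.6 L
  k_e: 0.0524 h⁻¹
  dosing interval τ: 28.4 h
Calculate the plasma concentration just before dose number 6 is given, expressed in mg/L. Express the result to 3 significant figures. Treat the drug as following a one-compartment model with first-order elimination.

C₀ per dose = Dose / Vd = 1870 / 11.6 = 161.2 mg/L
Fraction remaining after one interval: r = e^(−kτ) = e^(−0.05240 × 28.4) = 0.2258
Before dose 6, 5 doses have been given (aged 1τ, 2τ, 3τ, 4τ, 5τ).
C_trough = C₀ × (r + r² + … + r^5) = C₀ × r(1−r^5)/(1−r)
        = 161.2 × 0.2258 × (1 − 0.0005870) / (1 − 0.2258) = 46.99 mg/L

47.0 mg/L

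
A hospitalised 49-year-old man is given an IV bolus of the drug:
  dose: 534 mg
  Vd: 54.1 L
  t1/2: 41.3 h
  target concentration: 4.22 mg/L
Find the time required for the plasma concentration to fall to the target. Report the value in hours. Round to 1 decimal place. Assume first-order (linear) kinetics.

C₀ = Dose / Vd = 534.0 / 54.1 = 9.871 mg/L
k = ln2 / t½ = 0.693147 / 41.3 = 0.01678 h⁻¹
t = ln(C₀ / C) / k = ln(9.871 / 4.22) / 0.01678
  = ln(2.339) / 0.01678 = 0.8497 / 0.01678 = 50.64 h

50.6 h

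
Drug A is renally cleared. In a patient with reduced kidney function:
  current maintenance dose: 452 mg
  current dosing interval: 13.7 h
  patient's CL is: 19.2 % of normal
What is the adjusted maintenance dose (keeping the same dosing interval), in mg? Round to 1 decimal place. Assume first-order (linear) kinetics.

To keep the same average steady-state level, dosing rate must scale with clearance.
CL ratio = 19.2 / 100 = 0.1920
New dose (same interval) = 452 × 0.1920 = 86.78 mg

86.8 mg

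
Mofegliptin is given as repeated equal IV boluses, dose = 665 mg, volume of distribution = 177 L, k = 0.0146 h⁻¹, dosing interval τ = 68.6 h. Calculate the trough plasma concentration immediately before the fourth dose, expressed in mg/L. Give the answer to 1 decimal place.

C₀ per dose = Dose / Vd = 665 / 177 = 3.757 mg/L
Fraction remaining after one interval: r = e^(−kτ) = e^(−0.01460 × 68.6) = 0.3673
Before dose 4, 3 doses have been given (aged 1τ, 2τ, 3τ).
C_trough = C₀ × (r + r² + … + r^3) = C₀ × r(1−r^3)/(1−r)
        = 3.757 × 0.3673 × (1 − 0.04955) / (1 − 0.3673) = 2.073 mg/L

2.1 mg/L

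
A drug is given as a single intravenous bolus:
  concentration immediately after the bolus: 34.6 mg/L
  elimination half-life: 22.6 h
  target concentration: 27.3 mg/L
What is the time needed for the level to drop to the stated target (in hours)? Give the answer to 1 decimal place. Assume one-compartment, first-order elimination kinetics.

7.7 h

k = ln2 / t½ = 0.693147 / 22.6 = 0.03067 h⁻¹
t = ln(C₀ / C) / k = ln(34.60 / 27.3) / 0.03067
  = ln(1.267) / 0.03067 = 0.2367 / 0.03067 = 7.718 h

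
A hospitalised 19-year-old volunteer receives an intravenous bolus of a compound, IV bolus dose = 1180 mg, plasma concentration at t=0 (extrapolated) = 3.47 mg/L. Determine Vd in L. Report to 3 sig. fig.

Vd = Dose / C₀ = 1180 / 3.47 = 340.1 L

340 L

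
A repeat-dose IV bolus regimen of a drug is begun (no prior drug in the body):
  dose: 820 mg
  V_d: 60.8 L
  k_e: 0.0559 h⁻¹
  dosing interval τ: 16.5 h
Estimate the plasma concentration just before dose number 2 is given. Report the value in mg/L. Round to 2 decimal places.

C₀ per dose = Dose / Vd = 820 / 60.8 = 13.49 mg/L
Fraction remaining after one interval: r = e^(−kτ) = e^(−0.05590 × 16.5) = 0.3976
Before dose 2, 1 dose has been given (aged 1τ).
C_trough = C₀ × r = 13.49 × 0.3976 = 5.364 mg/L

5.36 mg/L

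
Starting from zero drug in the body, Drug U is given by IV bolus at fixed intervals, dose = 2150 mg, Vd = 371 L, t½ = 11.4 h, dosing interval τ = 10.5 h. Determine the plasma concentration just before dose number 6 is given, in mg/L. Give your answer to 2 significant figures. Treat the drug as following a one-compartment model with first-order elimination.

C₀ per dose = Dose / Vd = 2150 / 371 = 5.795 mg/L
k = ln2 / t½ = 0.693147 / 11.4 = 0.06080 h⁻¹
Fraction remaining after one interval: r = e^(−kτ) = e^(−0.06080 × 10.5) = 0.5281
Before dose 6, 5 doses have been given (aged 1τ, 2τ, 3τ, 4τ, 5τ).
C_trough = C₀ × (r + r² + … + r^5) = C₀ × r(1−r^5)/(1−r)
        = 5.795 × 0.5281 × (1 − 0.04108) / (1 − 0.5281) = 6.219 mg/L

6.2 mg/L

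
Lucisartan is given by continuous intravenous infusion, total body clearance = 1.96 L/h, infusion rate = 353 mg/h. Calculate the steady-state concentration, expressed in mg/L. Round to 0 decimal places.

180 mg/L

At steady state Css = R₀ / CL = 353 / 1.960 = 180.1 mg/L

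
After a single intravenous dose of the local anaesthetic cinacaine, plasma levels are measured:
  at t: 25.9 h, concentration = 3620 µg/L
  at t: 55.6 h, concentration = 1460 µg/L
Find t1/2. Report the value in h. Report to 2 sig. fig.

23 h

k = ln(C₁/C₂) / (t₂ − t₁) = ln(3620/1460) / (55.6 − 25.9)
  = 0.9080 / 29.70 = 0.03057 h⁻¹
t½ = ln2 / k = 0.693147 / 0.03057 = 22.67 h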